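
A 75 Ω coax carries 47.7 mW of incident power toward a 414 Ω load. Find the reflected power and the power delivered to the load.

P_reflected ≈ 22.9 mW; P_delivered ≈ 24.8 mW

Γ = (414 − 75)/(414 + 75) = 0.693
|Γ|² = 0.481
P_refl = |Γ|²·P_inc = 22.9 mW, P_del = (1 − |Γ|²)·P_inc = 24.8 mW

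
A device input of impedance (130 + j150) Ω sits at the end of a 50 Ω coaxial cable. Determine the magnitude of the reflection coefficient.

|Γ| ≈ 0.726

Γ = (Z_L − Z_0)/(Z_L + Z_0) = (80 + j150)/(180 + j150)
|Γ| = 170/234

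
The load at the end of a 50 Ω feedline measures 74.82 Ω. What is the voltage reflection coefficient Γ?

Γ = (Z_L − Z_0)/(Z_L + Z_0) = (74.82 − 50)/(74.82 + 50) = 24.82/124.8

Γ = 0.199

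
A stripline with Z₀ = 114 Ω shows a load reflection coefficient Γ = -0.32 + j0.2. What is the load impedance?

Z_L = Z_0·(1 + Γ)/(1 − Γ) = 114·(0.68 + j0.2)/(1.32 − j0.2)

Z_L ≈ 54.9 + j25.6 Ω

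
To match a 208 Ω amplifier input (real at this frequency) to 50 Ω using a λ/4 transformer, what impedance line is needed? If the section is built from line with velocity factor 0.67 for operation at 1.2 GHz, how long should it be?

Z_qwt = √(Z_0·R_L) = √(50 × 208) = √10400
λ = 0.67·c/f = 0.168 m, so l = λ/4 = 0.0419 m

Z_qwt ≈ 102 Ω; length ≈ 4.19 cm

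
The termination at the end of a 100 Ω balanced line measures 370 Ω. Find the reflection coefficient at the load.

Γ = 0.574

Γ = (Z_L − Z_0)/(Z_L + Z_0) = (370 − 100)/(370 + 100) = 270/470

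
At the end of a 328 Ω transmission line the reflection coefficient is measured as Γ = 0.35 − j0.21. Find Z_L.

Z_L = Z_0·(1 + Γ)/(1 − Γ) = 328·(1.35 − j0.21)/(0.65 + j0.21)

Z_L ≈ 586 − j295 Ω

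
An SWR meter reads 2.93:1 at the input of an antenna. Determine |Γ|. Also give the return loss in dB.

|Γ| ≈ 0.491; return loss ≈ 6.18 dB

|Γ| = (S − 1)/(S + 1) = (2.93 − 1)/(2.93 + 1) = 1.93/3.93
RL = −20·log₁₀|Γ| = −20·log₁₀(0.491)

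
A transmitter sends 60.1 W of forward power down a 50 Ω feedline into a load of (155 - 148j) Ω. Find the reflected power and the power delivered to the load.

P_reflected ≈ 31 W; P_delivered ≈ 29.1 W

|Γ| = |(105 − j148)/(205 − j148)| = 0.718
|Γ|² = 0.515
P_refl = |Γ|²·P_inc = 31 W, P_del = (1 − |Γ|²)·P_inc = 29.1 W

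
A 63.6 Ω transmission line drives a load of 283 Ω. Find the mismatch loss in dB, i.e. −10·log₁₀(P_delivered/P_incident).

mismatch loss ≈ 2.22 dB

Γ = (283 − 63.6)/(283 + 63.6) = 0.633
|Γ|² = 0.401, so P_del/P_inc = 1 − |Γ|² = 0.599
ML = −10·log₁₀(1 − |Γ|²)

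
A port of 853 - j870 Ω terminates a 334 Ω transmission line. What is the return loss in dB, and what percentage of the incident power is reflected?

RL ≈ 3.24 dB; 47.4% of incident power reflected

Γ = (519 − j870)/(1187 − j870), |Γ| = 0.688
RL = −20·log₁₀(0.688) = 3.24 dB
P_refl/P_inc = |Γ|² = 0.474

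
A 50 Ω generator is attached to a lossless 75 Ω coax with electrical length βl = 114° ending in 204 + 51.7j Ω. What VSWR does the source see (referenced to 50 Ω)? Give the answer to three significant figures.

VSWR ≈ 2.22

tan(βl) = -2.25
Z_in = Z_0·(Z_L + jZ_0·tanβl)/(Z_0 + jZ_L·tanβl) = 28.1 + j21.7 Ω
Γ_s = (Z_in − Z_s)/(Z_in + Z_s) = (-21.9 + j21.7)/(78.1 + j21.7), |Γ_s| = 0.379
VSWR = (1 + |Γ_s|)/(1 − |Γ_s|)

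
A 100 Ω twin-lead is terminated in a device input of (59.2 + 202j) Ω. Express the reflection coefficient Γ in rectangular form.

Γ = (Z_L − Z_0)/(Z_L + Z_0) = (-40.8 + j202)/(159.2 + j202)

Γ ≈ 0.519 + j0.611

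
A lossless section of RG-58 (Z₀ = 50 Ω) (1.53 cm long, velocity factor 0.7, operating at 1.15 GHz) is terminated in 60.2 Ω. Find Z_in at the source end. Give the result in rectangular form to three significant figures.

Z_in ≈ 54.1 − j8.77 Ω

λ = v/f = 0.7·c / 1.15 GHz = 0.183 m
βl = 2π·l/λ = 2π × 0.0838 = 30.2°
tan(βl) = tan(30.2°) = 0.581
Z_in = Z_0·(Z_L + jZ_0·tanβl)/(Z_0 + jZ_L·tanβl)
     = 50·(60.2 + j29.1)/(50 + j35)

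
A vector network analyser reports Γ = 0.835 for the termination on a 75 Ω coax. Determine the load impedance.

Z_L = Z_0·(1 + Γ)/(1 − Γ) = 75·(1.83)/(0.165)

Z_L ≈ 834 Ω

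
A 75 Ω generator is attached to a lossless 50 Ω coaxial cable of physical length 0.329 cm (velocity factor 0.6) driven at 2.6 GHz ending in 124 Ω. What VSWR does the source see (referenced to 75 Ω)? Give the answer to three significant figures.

λ = v/f = 0.6·c / 2.6 GHz = 0.0692 m
βl = 2π·l/λ = 2π × 0.0475 = 17.1°
tan(βl) = 0.308
Z_in = Z_0·(Z_L + jZ_0·tanβl)/(Z_0 + jZ_L·tanβl) = 85.8 − j50.1 Ω
Γ_s = (Z_in − Z_s)/(Z_in + Z_s) = (10.8 − j50.1)/(161 − j50.1), |Γ_s| = 0.304
VSWR = (1 + |Γ_s|)/(1 − |Γ_s|)

VSWR ≈ 1.87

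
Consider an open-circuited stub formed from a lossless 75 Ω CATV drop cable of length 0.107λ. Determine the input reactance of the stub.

βl = 2π × 0.107 = 38.5°
tan(βl) = 0.796
For an open-circuited stub, Z_in = −jZ_0·cot(βl) = −jZ_0/tan(βl)

X_in ≈ -94.2 Ω (capacitive)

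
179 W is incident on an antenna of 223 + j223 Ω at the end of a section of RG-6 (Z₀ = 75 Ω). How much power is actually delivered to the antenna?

|Γ| = |(148 + j223)/(298 + j223)| = 0.719
|Γ|² = 0.517
P_refl = |Γ|²·P_inc = 92.6 W, P_del = (1 − |Γ|²)·P_inc = 86.4 W

P_delivered ≈ 86.4 W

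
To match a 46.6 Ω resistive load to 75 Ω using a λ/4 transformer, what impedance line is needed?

Z_qwt ≈ 59.1 Ω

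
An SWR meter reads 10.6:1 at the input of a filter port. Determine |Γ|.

|Γ| ≈ 0.828

|Γ| = (S − 1)/(S + 1) = (10.6 − 1)/(10.6 + 1) = 9.6/11.6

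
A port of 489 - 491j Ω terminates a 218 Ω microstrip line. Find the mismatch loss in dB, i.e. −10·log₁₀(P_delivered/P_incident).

Γ = (271 − j491)/(707 − j491), |Γ| = 0.652
|Γ|² = 0.424, so P_del/P_inc = 1 − |Γ|² = 0.576
ML = −10·log₁₀(1 − |Γ|²)

mismatch loss ≈ 2.4 dB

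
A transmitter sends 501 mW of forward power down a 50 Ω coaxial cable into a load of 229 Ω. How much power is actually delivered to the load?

P_delivered ≈ 295 mW

Γ = (229 − 50)/(229 + 50) = 0.642
|Γ|² = 0.412
P_refl = |Γ|²·P_inc = 206 mW, P_del = (1 − |Γ|²)·P_inc = 295 mW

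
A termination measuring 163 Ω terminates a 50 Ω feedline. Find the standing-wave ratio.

VSWR ≈ 3.26

Γ = (163 − 50)/(163 + 50) = 0.531
VSWR = (1 + 0.531)/(1 − 0.531)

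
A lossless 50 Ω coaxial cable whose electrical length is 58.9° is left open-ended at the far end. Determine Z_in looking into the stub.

Z_in ≈ −j30.2 Ω

tan(βl) = 1.66
For an open-ended stub, Z_in = −jZ_0·cot(βl) = −jZ_0/tan(βl)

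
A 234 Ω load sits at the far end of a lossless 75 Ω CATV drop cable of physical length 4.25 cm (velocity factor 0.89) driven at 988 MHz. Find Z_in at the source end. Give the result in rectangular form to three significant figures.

λ = v/f = 0.89·c / 988 MHz = 0.27 m
βl = 2π·l/λ = 2π × 0.157 = 56.6°
tan(βl) = tan(56.6°) = 1.52
Z_in = Z_0·(Z_L + jZ_0·tanβl)/(Z_0 + jZ_L·tanβl)
     = 75·(234 + j114)/(75 + j355)

Z_in ≈ 33 − j42.5 Ω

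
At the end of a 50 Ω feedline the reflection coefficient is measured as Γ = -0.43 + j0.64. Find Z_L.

Z_L = Z_0·(1 + Γ)/(1 − Γ) = 50·(0.57 + j0.64)/(1.43 − j0.64)

Z_L ≈ 8.26 + j26.1 Ω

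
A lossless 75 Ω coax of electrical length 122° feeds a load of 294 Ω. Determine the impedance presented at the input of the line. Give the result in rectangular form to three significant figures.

Z_in ≈ 25.9 + j42.7 Ω

tan(βl) = tan(122°) = -1.6
Z_in = Z_0·(Z_L + jZ_0·tanβl)/(Z_0 + jZ_L·tanβl)
     = 75·(294 − j120)/(75 − j470)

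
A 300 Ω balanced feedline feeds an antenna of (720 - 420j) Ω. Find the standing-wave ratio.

VSWR ≈ 3.33

Γ = (Z_L − Z_0)/(Z_L + Z_0) = (420 − j420)/(1020 − j420)
|Γ| = 594/1100 = 0.538
VSWR = (1 + |Γ|)/(1 − |Γ|) = 1.54/0.462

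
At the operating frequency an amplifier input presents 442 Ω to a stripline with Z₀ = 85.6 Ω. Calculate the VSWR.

VSWR ≈ 5.16

For a purely resistive load, VSWR = R_L/Z_0 or Z_0/R_L (whichever > 1) = 442/85.6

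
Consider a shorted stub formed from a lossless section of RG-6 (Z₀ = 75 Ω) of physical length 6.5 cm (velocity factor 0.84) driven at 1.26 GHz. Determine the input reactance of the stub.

X_in ≈ -147 Ω (capacitive)

λ = v/f = 0.84·c / 1.26 GHz = 0.2 m
βl = 2π·l/λ = 2π × 0.325 = 117°
tan(βl) = -1.96
For a shorted stub, Z_in = jZ_0·tan(βl)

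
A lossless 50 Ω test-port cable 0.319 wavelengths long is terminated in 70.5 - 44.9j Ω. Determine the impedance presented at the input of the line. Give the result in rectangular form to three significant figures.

βl = 2π × 0.319 = 115°
tan(βl) = tan(115°) = -2.16
Z_in = Z_0·(Z_L + jZ_0·tanβl)/(Z_0 + jZ_L·tanβl)
     = 50·(70.5 − j153)/(-47 − j152)

Z_in ≈ 39.3 + j35.3 Ω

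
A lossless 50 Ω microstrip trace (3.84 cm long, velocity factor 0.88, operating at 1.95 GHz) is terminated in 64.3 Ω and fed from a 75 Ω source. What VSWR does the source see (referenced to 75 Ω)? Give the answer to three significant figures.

λ = v/f = 0.88·c / 1.95 GHz = 0.135 m
βl = 2π·l/λ = 2π × 0.284 = 102°
tan(βl) = -4.66
Z_in = Z_0·(Z_L + jZ_0·tanβl)/(Z_0 + jZ_L·tanβl) = 39.6 + j4.13 Ω
Γ_s = (Z_in − Z_s)/(Z_in + Z_s) = (-35.4 + j4.13)/(115 + j4.13), |Γ_s| = 0.311
VSWR = (1 + |Γ_s|)/(1 − |Γ_s|)

VSWR ≈ 1.9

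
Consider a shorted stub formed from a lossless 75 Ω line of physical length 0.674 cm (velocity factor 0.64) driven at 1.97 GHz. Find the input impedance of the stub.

λ = v/f = 0.64·c / 1.97 GHz = 0.0975 m
βl = 2π·l/λ = 2π × 0.0692 = 24.9°
tan(βl) = 0.464
For a shorted stub, Z_in = jZ_0·tan(βl)

Z_in ≈ +j34.8 Ω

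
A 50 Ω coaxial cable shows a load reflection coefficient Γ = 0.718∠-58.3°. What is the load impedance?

Z_L ≈ 31.8 − j80.3 Ω

Z_L = Z_0·(1 + Γ)/(1 − Γ) = 50·(1.38 − j0.611)/(0.623 + j0.611)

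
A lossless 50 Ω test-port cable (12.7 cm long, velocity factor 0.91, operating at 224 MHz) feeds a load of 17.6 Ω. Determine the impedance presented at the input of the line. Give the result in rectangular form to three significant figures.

Z_in ≈ 26.1 + j31.3 Ω

λ = v/f = 0.91·c / 224 MHz = 1.22 m
βl = 2π·l/λ = 2π × 0.104 = 37.5°
tan(βl) = tan(37.5°) = 0.768
Z_in = Z_0·(Z_L + jZ_0·tanβl)/(Z_0 + jZ_L·tanβl)
     = 50·(17.6 + j38.4)/(50 + j13.5)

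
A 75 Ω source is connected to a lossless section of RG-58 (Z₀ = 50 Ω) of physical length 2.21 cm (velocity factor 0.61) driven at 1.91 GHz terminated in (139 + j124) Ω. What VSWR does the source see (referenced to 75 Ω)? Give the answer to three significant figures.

λ = v/f = 0.61·c / 1.91 GHz = 0.0958 m
βl = 2π·l/λ = 2π × 0.231 = 83°
tan(βl) = 8.19
Z_in = Z_0·(Z_L + jZ_0·tanβl)/(Z_0 + jZ_L·tanβl) = 10.6 − j15.1 Ω
Γ_s = (Z_in − Z_s)/(Z_in + Z_s) = (-64.4 − j15.1)/(85.6 − j15.1), |Γ_s| = 0.761
VSWR = (1 + |Γ_s|)/(1 − |Γ_s|)

VSWR ≈ 7.36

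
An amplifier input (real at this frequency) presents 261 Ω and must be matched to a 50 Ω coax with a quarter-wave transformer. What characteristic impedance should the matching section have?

Z_qwt = √(Z_0·R_L) = √(50 × 261) = √13050

Z_qwt ≈ 114 Ω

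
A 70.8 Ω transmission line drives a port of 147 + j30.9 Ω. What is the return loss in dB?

Γ = (76.2 + j30.9)/(217.8 + j30.9), |Γ| = 0.374
RL = −20·log₁₀|Γ| = −20·log₁₀(0.374)

RL ≈ 8.55 dB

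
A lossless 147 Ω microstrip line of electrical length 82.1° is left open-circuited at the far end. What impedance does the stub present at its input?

tan(βl) = 7.21
For an open-circuited stub, Z_in = −jZ_0·cot(βl) = −jZ_0/tan(βl)

Z_in ≈ −j20.4 Ω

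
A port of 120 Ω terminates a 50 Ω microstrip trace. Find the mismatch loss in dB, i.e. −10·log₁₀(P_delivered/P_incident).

mismatch loss ≈ 0.807 dB

Γ = (120 − 50)/(120 + 50) = 0.412
|Γ|² = 0.17, so P_del/P_inc = 1 − |Γ|² = 0.83
ML = −10·log₁₀(1 − |Γ|²)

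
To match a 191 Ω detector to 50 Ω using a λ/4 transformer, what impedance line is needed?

Z_qwt = √(Z_0·R_L) = √(50 × 191) = √9550

Z_qwt ≈ 97.7 Ω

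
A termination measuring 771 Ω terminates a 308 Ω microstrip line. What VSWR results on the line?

VSWR ≈ 2.5

Γ = (771 − 308)/(771 + 308) = 0.429
VSWR = (1 + 0.429)/(1 − 0.429)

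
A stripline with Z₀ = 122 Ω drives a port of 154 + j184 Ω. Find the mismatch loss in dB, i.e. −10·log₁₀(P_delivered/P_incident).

Γ = (32 + j184)/(276 + j184), |Γ| = 0.563
|Γ|² = 0.317, so P_del/P_inc = 1 − |Γ|² = 0.683
ML = −10·log₁₀(1 − |Γ|²)

mismatch loss ≈ 1.66 dB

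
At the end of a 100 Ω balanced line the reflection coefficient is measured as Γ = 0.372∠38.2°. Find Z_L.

Z_L ≈ 156 + j83.1 Ω

Z_L = Z_0·(1 + Γ)/(1 − Γ) = 100·(1.29 + j0.23)/(0.708 − j0.23)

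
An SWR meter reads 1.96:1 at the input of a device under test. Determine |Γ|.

|Γ| ≈ 0.324

|Γ| = (S − 1)/(S + 1) = (1.96 − 1)/(1.96 + 1) = 0.96/2.96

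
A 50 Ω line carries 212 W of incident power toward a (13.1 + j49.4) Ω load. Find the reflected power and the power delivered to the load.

|Γ| = |(-36.9 + j49.4)/(63.1 + j49.4)| = 0.769
|Γ|² = 0.592
P_refl = |Γ|²·P_inc = 126 W, P_del = (1 − |Γ|²)·P_inc = 86.5 W

P_reflected ≈ 126 W; P_delivered ≈ 86.5 W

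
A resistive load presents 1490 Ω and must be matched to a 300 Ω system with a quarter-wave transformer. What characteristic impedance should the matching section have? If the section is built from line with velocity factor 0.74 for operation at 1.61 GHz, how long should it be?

Z_qwt ≈ 669 Ω; length ≈ 3.45 cm

Z_qwt = √(Z_0·R_L) = √(300 × 1490) = √447000
λ = 0.74·c/f = 0.138 m, so l = λ/4 = 0.0345 m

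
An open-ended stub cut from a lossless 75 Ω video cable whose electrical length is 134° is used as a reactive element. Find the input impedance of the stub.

tan(βl) = -1.04
For an open-ended stub, Z_in = −jZ_0·cot(βl) = −jZ_0/tan(βl)

Z_in ≈ +j72.4 Ω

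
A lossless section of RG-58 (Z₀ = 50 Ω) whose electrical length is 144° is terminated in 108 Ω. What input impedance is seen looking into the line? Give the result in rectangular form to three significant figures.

tan(βl) = tan(144°) = -0.727
Z_in = Z_0·(Z_L + jZ_0·tanβl)/(Z_0 + jZ_L·tanβl)
     = 50·(108 − j36.3)/(50 − j78.5)

Z_in ≈ 47.7 + j38.5 Ω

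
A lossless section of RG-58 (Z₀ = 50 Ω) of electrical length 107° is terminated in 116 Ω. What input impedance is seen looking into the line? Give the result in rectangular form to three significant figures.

Z_in ≈ 23.2 + j12.2 Ω

tan(βl) = tan(107°) = -3.27
Z_in = Z_0·(Z_L + jZ_0·tanβl)/(Z_0 + jZ_L·tanβl)
     = 50·(116 − j164)/(50 − j379)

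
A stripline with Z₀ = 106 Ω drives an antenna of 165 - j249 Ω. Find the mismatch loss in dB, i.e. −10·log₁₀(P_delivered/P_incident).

mismatch loss ≈ 2.87 dB

Γ = (59 − j249)/(271 − j249), |Γ| = 0.695
|Γ|² = 0.483, so P_del/P_inc = 1 − |Γ|² = 0.517
ML = −10·log₁₀(1 − |Γ|²)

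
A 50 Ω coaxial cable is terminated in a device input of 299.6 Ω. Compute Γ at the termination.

Γ = (Z_L − Z_0)/(Z_L + Z_0) = (299.6 − 50)/(299.6 + 50) = 249.6/349.6

Γ = 0.714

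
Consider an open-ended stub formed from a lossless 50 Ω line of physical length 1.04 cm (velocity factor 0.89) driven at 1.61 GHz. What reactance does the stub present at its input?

λ = v/f = 0.89·c / 1.61 GHz = 0.166 m
βl = 2π·l/λ = 2π × 0.0627 = 22.6°
tan(βl) = 0.416
For an open-ended stub, Z_in = −jZ_0·cot(βl) = −jZ_0/tan(βl)

X_in ≈ -120 Ω (capacitive)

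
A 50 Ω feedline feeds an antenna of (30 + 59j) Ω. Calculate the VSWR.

Γ = (Z_L − Z_0)/(Z_L + Z_0) = (-20 + j59)/(80 + j59)
|Γ| = 62.3/99.4 = 0.627
VSWR = (1 + |Γ|)/(1 − |Γ|) = 1.63/0.373

VSWR ≈ 4.36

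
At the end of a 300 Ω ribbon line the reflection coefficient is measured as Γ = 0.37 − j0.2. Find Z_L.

Z_L ≈ 565 − j275 Ω

Z_L = Z_0·(1 + Γ)/(1 − Γ) = 300·(1.37 − j0.2)/(0.63 + j0.2)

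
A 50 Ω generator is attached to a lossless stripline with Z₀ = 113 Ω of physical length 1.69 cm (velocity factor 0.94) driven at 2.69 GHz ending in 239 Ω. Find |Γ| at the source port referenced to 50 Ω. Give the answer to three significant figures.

λ = v/f = 0.94·c / 2.69 GHz = 0.105 m
βl = 2π·l/λ = 2π × 0.161 = 58°
tan(βl) = 1.6
Z_in = Z_0·(Z_L + jZ_0·tanβl)/(Z_0 + jZ_L·tanβl) = 68.3 − j50.4 Ω
Γ_s = (Z_in − Z_s)/(Z_in + Z_s) = (18.3 − j50.4)/(118 − j50.4), |Γ_s| = 0.417

|Γ| ≈ 0.417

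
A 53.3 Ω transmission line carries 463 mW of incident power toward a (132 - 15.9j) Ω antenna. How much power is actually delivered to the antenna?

|Γ| = |(78.7 − j15.9)/(185.3 − j15.9)| = 0.432
|Γ|² = 0.186
P_refl = |Γ|²·P_inc = 86.3 mW, P_del = (1 − |Γ|²)·P_inc = 377 mW

P_delivered ≈ 377 mW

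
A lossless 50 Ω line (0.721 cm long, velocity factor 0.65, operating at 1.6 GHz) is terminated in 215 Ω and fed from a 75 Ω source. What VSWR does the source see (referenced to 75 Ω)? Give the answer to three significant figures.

VSWR ≈ 3.37

λ = v/f = 0.65·c / 1.6 GHz = 0.122 m
βl = 2π·l/λ = 2π × 0.0592 = 21.3°
tan(βl) = 0.39
Z_in = Z_0·(Z_L + jZ_0·tanβl)/(Z_0 + jZ_L·tanβl) = 65 − j89.5 Ω
Γ_s = (Z_in − Z_s)/(Z_in + Z_s) = (-9.99 − j89.5)/(140 − j89.5), |Γ_s| = 0.542
VSWR = (1 + |Γ_s|)/(1 − |Γ_s|)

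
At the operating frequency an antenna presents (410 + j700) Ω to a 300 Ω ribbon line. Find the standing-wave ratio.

Γ = (Z_L − Z_0)/(Z_L + Z_0) = (110 + j700)/(710 + j700)
|Γ| = 709/997 = 0.711
VSWR = (1 + |Γ|)/(1 − |Γ|) = 1.71/0.289

VSWR ≈ 5.91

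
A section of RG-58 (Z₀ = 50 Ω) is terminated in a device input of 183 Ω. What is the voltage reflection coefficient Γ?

Γ = (Z_L − Z_0)/(Z_L + Z_0) = (183 − 50)/(183 + 50) = 133/233

Γ = 0.571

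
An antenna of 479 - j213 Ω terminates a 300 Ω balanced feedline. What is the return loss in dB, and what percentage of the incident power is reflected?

Γ = (179 − j213)/(779 − j213), |Γ| = 0.345
RL = −20·log₁₀(0.345) = 9.26 dB
P_refl/P_inc = |Γ|² = 0.119

RL ≈ 9.26 dB; 11.9% of incident power reflected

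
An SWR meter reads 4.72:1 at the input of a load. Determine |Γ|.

|Γ| ≈ 0.65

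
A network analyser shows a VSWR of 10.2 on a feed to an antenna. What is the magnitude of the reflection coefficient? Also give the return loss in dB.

|Γ| = (S − 1)/(S + 1) = (10.2 − 1)/(10.2 + 1) = 9.2/11.2
RL = −20·log₁₀|Γ| = −20·log₁₀(0.821)

|Γ| ≈ 0.821; return loss ≈ 1.71 dB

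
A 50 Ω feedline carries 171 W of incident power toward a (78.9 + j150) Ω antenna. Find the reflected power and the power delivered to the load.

P_reflected ≈ 102 W; P_delivered ≈ 69 W

|Γ| = |(28.9 + j150)/(128.9 + j150)| = 0.772
|Γ|² = 0.597
P_refl = |Γ|²·P_inc = 102 W, P_del = (1 − |Γ|²)·P_inc = 69 W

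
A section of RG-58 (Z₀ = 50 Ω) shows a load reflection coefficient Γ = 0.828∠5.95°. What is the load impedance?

Z_L ≈ 408 + j223 Ω

Z_L = Z_0·(1 + Γ)/(1 − Γ) = 50·(1.82 + j0.0858)/(0.176 − j0.0858)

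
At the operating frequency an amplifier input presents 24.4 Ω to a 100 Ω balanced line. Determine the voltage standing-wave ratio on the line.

VSWR ≈ 4.1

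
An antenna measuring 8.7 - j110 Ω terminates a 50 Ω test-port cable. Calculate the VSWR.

VSWR ≈ 33.7

Γ = (Z_L − Z_0)/(Z_L + Z_0) = (-41.3 − j110)/(58.7 − j110)
|Γ| = 117/125 = 0.942
VSWR = (1 + |Γ|)/(1 − |Γ|) = 1.94/0.0576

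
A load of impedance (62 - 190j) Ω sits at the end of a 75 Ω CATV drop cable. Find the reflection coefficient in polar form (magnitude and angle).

Γ = (Z_L − Z_0)/(Z_L + Z_0) = (-13 − j190)/(137 − j190)
|Γ| = 190/234 = 0.813

Γ ≈ 0.813 ∠ -39.7°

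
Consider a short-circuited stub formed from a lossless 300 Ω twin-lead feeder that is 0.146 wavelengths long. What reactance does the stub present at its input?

βl = 2π × 0.146 = 52.6°
tan(βl) = 1.31
For a short-circuited stub, Z_in = jZ_0·tan(βl)

X_in ≈ 392 Ω (inductive)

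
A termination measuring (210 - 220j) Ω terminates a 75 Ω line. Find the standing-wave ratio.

VSWR ≈ 6.07

Γ = (Z_L − Z_0)/(Z_L + Z_0) = (135 − j220)/(285 − j220)
|Γ| = 258/360 = 0.717
VSWR = (1 + |Γ|)/(1 − |Γ|) = 1.72/0.283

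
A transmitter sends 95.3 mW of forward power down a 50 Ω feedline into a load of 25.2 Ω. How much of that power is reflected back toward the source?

P_reflected ≈ 10.4 mW

Γ = (25.2 − 50)/(25.2 + 50) = -0.33
|Γ|² = 0.109
P_refl = |Γ|²·P_inc = 10.4 mW, P_del = (1 − |Γ|²)·P_inc = 84.9 mW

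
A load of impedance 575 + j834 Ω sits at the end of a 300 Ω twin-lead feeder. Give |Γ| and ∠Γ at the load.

Γ = (Z_L − Z_0)/(Z_L + Z_0) = (275 + j834)/(875 + j834)
|Γ| = 878/1210 = 0.726

Γ ≈ 0.726 ∠ 28.1°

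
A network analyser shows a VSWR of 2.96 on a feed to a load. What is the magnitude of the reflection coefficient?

|Γ| ≈ 0.495

|Γ| = (S − 1)/(S + 1) = (2.96 − 1)/(2.96 + 1) = 1.96/3.96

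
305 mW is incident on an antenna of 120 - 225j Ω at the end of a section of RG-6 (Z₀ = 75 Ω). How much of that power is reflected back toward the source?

|Γ| = |(45 − j225)/(195 − j225)| = 0.771
|Γ|² = 0.594
P_refl = |Γ|²·P_inc = 181 mW, P_del = (1 − |Γ|²)·P_inc = 124 mW

P_reflected ≈ 181 mW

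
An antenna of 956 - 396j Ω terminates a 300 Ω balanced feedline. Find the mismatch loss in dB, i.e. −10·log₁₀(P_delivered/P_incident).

Γ = (656 − j396)/(1256 − j396), |Γ| = 0.582
|Γ|² = 0.339, so P_del/P_inc = 1 − |Γ|² = 0.661
ML = −10·log₁₀(1 − |Γ|²)

mismatch loss ≈ 1.79 dB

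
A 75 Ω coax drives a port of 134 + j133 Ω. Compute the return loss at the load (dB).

Γ = (59 + j133)/(209 + j133), |Γ| = 0.587
RL = −20·log₁₀|Γ| = −20·log₁₀(0.587)

RL ≈ 4.62 dB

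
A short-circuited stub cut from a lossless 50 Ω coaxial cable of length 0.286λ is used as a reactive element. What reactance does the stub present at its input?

X_in ≈ -217 Ω (capacitive)

βl = 2π × 0.286 = 103°
tan(βl) = -4.35
For a short-circuited stub, Z_in = jZ_0·tan(βl)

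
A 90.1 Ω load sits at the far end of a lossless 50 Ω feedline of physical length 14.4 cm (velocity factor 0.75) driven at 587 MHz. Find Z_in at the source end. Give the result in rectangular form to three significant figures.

Z_in ≈ 42.6 + j26.6 Ω

λ = v/f = 0.75·c / 587 MHz = 0.383 m
βl = 2π·l/λ = 2π × 0.376 = 135°
tan(βl) = tan(135°) = -0.991
Z_in = Z_0·(Z_L + jZ_0·tanβl)/(Z_0 + jZ_L·tanβl)
     = 50·(90.1 − j49.6)/(50 − j89.3)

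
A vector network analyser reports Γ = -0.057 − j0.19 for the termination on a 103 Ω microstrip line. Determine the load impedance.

Z_L ≈ 85.8 − j33.9 Ω

Z_L = Z_0·(1 + Γ)/(1 − Γ) = 103·(0.943 − j0.19)/(1.06 + j0.19)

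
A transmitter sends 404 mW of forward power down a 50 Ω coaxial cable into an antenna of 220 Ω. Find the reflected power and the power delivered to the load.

P_reflected ≈ 160 mW; P_delivered ≈ 244 mW

Γ = (220 − 50)/(220 + 50) = 0.63
|Γ|² = 0.396
P_refl = |Γ|²·P_inc = 160 mW, P_del = (1 − |Γ|²)·P_inc = 244 mW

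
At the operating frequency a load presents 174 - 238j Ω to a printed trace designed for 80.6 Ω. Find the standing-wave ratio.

VSWR ≈ 6.51

Γ = (Z_L − Z_0)/(Z_L + Z_0) = (93.4 − j238)/(254.6 − j238)
|Γ| = 256/349 = 0.734
VSWR = (1 + |Γ|)/(1 − |Γ|) = 1.73/0.266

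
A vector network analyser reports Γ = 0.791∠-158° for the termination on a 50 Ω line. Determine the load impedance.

Z_L ≈ 6.05 − j9.58 Ω

Z_L = Z_0·(1 + Γ)/(1 − Γ) = 50·(0.267 − j0.296)/(1.73 + j0.296)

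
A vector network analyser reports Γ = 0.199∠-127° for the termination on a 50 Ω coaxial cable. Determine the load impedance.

Z_L = Z_0·(1 + Γ)/(1 − Γ) = 50·(0.88 − j0.159)/(1.12 + j0.159)

Z_L ≈ 37.5 − j12.4 Ω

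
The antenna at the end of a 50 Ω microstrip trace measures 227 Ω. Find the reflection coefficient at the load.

Γ = (Z_L − Z_0)/(Z_L + Z_0) = (227 − 50)/(227 + 50) = 177/277

Γ = 0.639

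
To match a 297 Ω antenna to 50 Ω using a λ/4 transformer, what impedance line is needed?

Z_qwt = √(Z_0·R_L) = √(50 × 297) = √14850

Z_qwt ≈ 122 Ω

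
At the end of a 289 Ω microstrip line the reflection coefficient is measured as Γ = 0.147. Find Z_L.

Z_L ≈ 389 Ω

Z_L = Z_0·(1 + Γ)/(1 − Γ) = 289·(1.15)/(0.853)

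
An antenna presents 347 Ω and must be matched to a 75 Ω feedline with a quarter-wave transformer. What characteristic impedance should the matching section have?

Z_qwt = √(Z_0·R_L) = √(75 × 347) = √26020

Z_qwt ≈ 161 Ω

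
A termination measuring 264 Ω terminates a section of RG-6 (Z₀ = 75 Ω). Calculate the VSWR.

Γ = (264 − 75)/(264 + 75) = 0.558
VSWR = (1 + 0.558)/(1 − 0.558)

VSWR ≈ 3.52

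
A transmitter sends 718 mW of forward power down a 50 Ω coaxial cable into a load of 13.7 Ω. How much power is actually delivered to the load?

Γ = (13.7 − 50)/(13.7 + 50) = -0.57
|Γ|² = 0.325
P_refl = |Γ|²·P_inc = 233 mW, P_del = (1 − |Γ|²)·P_inc = 485 mW

P_delivered ≈ 485 mW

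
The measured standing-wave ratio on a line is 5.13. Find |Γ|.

|Γ| = (S − 1)/(S + 1) = (5.13 − 1)/(5.13 + 1) = 4.13/6.13

|Γ| ≈ 0.674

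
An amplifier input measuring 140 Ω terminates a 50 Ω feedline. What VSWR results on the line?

Γ = (140 − 50)/(140 + 50) = 0.474
VSWR = (1 + 0.474)/(1 − 0.474)

VSWR ≈ 2.8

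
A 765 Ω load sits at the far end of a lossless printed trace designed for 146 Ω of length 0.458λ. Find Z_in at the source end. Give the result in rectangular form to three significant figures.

Z_in ≈ 273 + j347 Ω

βl = 2π × 0.458 = 165°
tan(βl) = tan(165°) = -0.27
Z_in = Z_0·(Z_L + jZ_0·tanβl)/(Z_0 + jZ_L·tanβl)
     = 146·(765 − j39.4)/(146 − j207)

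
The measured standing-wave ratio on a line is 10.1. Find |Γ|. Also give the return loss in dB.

|Γ| = (S − 1)/(S + 1) = (10.1 − 1)/(10.1 + 1) = 9.1/11.1
RL = −20·log₁₀|Γ| = −20·log₁₀(0.82)

|Γ| ≈ 0.82; return loss ≈ 1.73 dB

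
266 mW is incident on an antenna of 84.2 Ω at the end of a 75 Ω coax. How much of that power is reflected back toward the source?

Γ = (84.2 − 75)/(84.2 + 75) = 0.0578
|Γ|² = 0.00334
P_refl = |Γ|²·P_inc = 0.888 mW, P_del = (1 − |Γ|²)·P_inc = 265 mW

P_reflected ≈ 0.888 mW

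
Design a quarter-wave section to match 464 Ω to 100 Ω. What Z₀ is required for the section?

Z_qwt = √(Z_0·R_L) = √(100 × 464) = √46400

Z_qwt ≈ 215 Ω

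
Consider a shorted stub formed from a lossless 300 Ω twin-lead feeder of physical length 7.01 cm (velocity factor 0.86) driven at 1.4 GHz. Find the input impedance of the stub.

λ = v/f = 0.86·c / 1.4 GHz = 0.184 m
βl = 2π·l/λ = 2π × 0.38 = 137°
tan(βl) = -0.934
For a shorted stub, Z_in = jZ_0·tan(βl)

Z_in ≈ −j280 Ω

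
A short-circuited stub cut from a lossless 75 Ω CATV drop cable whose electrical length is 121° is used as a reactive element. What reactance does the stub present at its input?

tan(βl) = -1.66
For a short-circuited stub, Z_in = jZ_0·tan(βl)

X_in ≈ -125 Ω (capacitive)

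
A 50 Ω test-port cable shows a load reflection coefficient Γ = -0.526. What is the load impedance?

Z_L ≈ 15.5 Ω

Z_L = Z_0·(1 + Γ)/(1 − Γ) = 50·(0.474)/(1.53)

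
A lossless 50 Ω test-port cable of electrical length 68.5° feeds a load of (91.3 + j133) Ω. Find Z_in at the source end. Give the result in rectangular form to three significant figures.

Z_in ≈ 12.5 − j35.1 Ω

tan(βl) = tan(68.5°) = 2.54
Z_in = Z_0·(Z_L + jZ_0·tanβl)/(Z_0 + jZ_L·tanβl)
     = 50·(91.3 + j260)/(-288 + j232)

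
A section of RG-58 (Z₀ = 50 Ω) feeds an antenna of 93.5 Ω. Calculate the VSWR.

Γ = (93.5 − 50)/(93.5 + 50) = 0.303
VSWR = (1 + 0.303)/(1 − 0.303)

VSWR ≈ 1.87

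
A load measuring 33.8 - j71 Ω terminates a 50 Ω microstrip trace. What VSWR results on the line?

Γ = (Z_L − Z_0)/(Z_L + Z_0) = (-16.2 − j71)/(83.8 − j71)
|Γ| = 72.8/110 = 0.663
VSWR = (1 + |Γ|)/(1 − |Γ|) = 1.66/0.337

VSWR ≈ 4.94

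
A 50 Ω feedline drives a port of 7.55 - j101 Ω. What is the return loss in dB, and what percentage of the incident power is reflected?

Γ = (-42.45 − j101)/(57.55 − j101), |Γ| = 0.942
RL = −20·log₁₀(0.942) = 0.515 dB
P_refl/P_inc = |Γ|² = 0.888

RL ≈ 0.515 dB; 88.8% of incident power reflected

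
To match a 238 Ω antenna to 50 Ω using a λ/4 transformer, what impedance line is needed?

Z_qwt ≈ 109 Ω

Z_qwt = √(Z_0·R_L) = √(50 × 238) = √11900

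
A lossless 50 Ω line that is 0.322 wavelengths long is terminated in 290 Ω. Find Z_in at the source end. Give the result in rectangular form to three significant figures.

Z_in ≈ 10.6 + j23.4 Ω

βl = 2π × 0.322 = 116°
tan(βl) = tan(116°) = -2.06
Z_in = Z_0·(Z_L + jZ_0·tanβl)/(Z_0 + jZ_L·tanβl)
     = 50·(290 − j103)/(50 − j597)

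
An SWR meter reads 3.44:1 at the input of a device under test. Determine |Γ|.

|Γ| ≈ 0.55

|Γ| = (S − 1)/(S + 1) = (3.44 − 1)/(3.44 + 1) = 2.44/4.44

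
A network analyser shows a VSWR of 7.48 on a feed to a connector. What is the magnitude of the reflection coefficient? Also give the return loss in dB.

|Γ| = (S − 1)/(S + 1) = (7.48 − 1)/(7.48 + 1) = 6.48/8.48
RL = −20·log₁₀|Γ| = −20·log₁₀(0.764)

|Γ| ≈ 0.764; return loss ≈ 2.34 dB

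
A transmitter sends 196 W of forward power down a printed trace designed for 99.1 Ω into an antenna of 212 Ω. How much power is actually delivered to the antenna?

P_delivered ≈ 170 W

Γ = (212 − 99.1)/(212 + 99.1) = 0.363
|Γ|² = 0.132
P_refl = |Γ|²·P_inc = 25.8 W, P_del = (1 − |Γ|²)·P_inc = 170 W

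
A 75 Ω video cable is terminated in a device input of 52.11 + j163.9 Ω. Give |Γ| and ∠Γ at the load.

Γ ≈ 0.798 ∠ 45.7°

Γ = (Z_L − Z_0)/(Z_L + Z_0) = (-22.89 + j163.9)/(127.1 + j163.9)
|Γ| = 165/207 = 0.798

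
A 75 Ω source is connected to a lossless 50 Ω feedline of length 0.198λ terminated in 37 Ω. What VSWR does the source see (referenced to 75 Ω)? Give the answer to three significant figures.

βl = 2π × 0.198 = 71.3°
tan(βl) = 2.95
Z_in = Z_0·(Z_L + jZ_0·tanβl)/(Z_0 + jZ_L·tanβl) = 62.3 + j11.6 Ω
Γ_s = (Z_in − Z_s)/(Z_in + Z_s) = (-12.7 + j11.6)/(137 + j11.6), |Γ_s| = 0.125
VSWR = (1 + |Γ_s|)/(1 − |Γ_s|)

VSWR ≈ 1.29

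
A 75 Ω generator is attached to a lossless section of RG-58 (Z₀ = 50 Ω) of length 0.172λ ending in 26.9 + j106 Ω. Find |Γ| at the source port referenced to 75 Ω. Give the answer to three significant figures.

|Γ| ≈ 0.825

βl = 2π × 0.172 = 61.9°
tan(βl) = 1.87
Z_in = Z_0·(Z_L + jZ_0·tanβl)/(Z_0 + jZ_L·tanβl) = 12.3 − j63 Ω
Γ_s = (Z_in − Z_s)/(Z_in + Z_s) = (-62.7 − j63)/(87.3 − j63), |Γ_s| = 0.825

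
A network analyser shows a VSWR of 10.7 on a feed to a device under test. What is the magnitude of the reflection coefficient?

|Γ| ≈ 0.829

|Γ| = (S − 1)/(S + 1) = (10.7 − 1)/(10.7 + 1) = 9.7/11.7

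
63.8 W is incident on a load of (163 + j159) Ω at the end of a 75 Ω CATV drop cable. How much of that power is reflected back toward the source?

|Γ| = |(88 + j159)/(238 + j159)| = 0.635
|Γ|² = 0.403
P_refl = |Γ|²·P_inc = 25.7 W, P_del = (1 − |Γ|²)·P_inc = 38.1 W

P_reflected ≈ 25.7 W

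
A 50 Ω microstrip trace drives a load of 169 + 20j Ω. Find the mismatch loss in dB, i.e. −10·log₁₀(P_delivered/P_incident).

mismatch loss ≈ 1.56 dB

Γ = (119 + j20)/(219 + j20), |Γ| = 0.549
|Γ|² = 0.301, so P_del/P_inc = 1 − |Γ|² = 0.699
ML = −10·log₁₀(1 − |Γ|²)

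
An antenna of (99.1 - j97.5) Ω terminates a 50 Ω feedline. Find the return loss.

Γ = (49.1 − j97.5)/(149.1 − j97.5), |Γ| = 0.613
RL = −20·log₁₀|Γ| = −20·log₁₀(0.613)

RL ≈ 4.25 dB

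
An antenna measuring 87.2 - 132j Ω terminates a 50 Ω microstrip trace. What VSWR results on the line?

Γ = (Z_L − Z_0)/(Z_L + Z_0) = (37.2 − j132)/(137.2 − j132)
|Γ| = 137/190 = 0.72
VSWR = (1 + |Γ|)/(1 − |Γ|) = 1.72/0.28

VSWR ≈ 6.15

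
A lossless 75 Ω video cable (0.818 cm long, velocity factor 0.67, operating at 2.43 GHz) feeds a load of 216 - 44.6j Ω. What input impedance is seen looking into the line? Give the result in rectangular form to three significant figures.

λ = v/f = 0.67·c / 2.43 GHz = 0.0827 m
βl = 2π·l/λ = 2π × 0.0989 = 35.6°
tan(βl) = tan(35.6°) = 0.716
Z_in = Z_0·(Z_L + jZ_0·tanβl)/(Z_0 + jZ_L·tanβl)
     = 75·(216 + j9.1)/(107 + j155)

Z_in ≈ 52 − j68.8 Ω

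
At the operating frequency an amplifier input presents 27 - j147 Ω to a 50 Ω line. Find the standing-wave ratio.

VSWR ≈ 18.3

Γ = (Z_L − Z_0)/(Z_L + Z_0) = (-23 − j147)/(77 − j147)
|Γ| = 149/166 = 0.897
VSWR = (1 + |Γ|)/(1 − |Γ|) = 1.9/0.103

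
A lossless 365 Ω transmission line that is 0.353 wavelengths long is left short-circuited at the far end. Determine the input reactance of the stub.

βl = 2π × 0.353 = 127°
tan(βl) = -1.32
For a short-circuited stub, Z_in = jZ_0·tan(βl)

X_in ≈ -483 Ω (capacitive)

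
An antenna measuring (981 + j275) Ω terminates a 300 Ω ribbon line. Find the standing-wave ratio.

VSWR ≈ 3.55

Γ = (Z_L − Z_0)/(Z_L + Z_0) = (681 + j275)/(1281 + j275)
|Γ| = 734/1310 = 0.561
VSWR = (1 + |Γ|)/(1 − |Γ|) = 1.56/0.439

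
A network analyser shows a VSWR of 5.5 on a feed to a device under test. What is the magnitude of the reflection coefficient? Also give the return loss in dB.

|Γ| = (S − 1)/(S + 1) = (5.5 − 1)/(5.5 + 1) = 4.5/6.5
RL = −20·log₁₀|Γ| = −20·log₁₀(0.692)

|Γ| ≈ 0.692; return loss ≈ 3.19 dB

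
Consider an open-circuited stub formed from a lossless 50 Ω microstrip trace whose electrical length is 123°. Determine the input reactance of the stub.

X_in ≈ 32.5 Ω (inductive)

tan(βl) = -1.54
For an open-circuited stub, Z_in = −jZ_0·cot(βl) = −jZ_0/tan(βl)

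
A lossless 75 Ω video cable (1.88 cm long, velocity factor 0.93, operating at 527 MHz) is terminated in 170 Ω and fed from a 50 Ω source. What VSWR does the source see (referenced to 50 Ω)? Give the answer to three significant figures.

λ = v/f = 0.93·c / 527 MHz = 0.529 m
βl = 2π·l/λ = 2π × 0.0355 = 12.8°
tan(βl) = 0.227
Z_in = Z_0·(Z_L + jZ_0·tanβl)/(Z_0 + jZ_L·tanβl) = 141 − j55.7 Ω
Γ_s = (Z_in − Z_s)/(Z_in + Z_s) = (91.4 − j55.7)/(191 − j55.7), |Γ_s| = 0.537
VSWR = (1 + |Γ_s|)/(1 − |Γ_s|)

VSWR ≈ 3.32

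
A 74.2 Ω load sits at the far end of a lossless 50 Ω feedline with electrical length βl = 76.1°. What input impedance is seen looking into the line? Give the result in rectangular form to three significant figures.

Z_in ≈ 34.8 − j6.57 Ω

tan(βl) = tan(76.1°) = 4.04
Z_in = Z_0·(Z_L + jZ_0·tanβl)/(Z_0 + jZ_L·tanβl)
     = 50·(74.2 + j202)/(50 + j300)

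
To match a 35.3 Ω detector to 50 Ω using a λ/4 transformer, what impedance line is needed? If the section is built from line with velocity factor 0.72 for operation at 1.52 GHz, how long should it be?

Z_qwt ≈ 42 Ω; length ≈ 3.55 cm

Z_qwt = √(Z_0·R_L) = √(50 × 35.3) = √1765
λ = 0.72·c/f = 0.142 m, so l = λ/4 = 0.0355 m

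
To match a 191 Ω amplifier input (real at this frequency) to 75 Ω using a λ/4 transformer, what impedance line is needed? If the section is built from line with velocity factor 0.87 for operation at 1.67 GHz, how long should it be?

Z_qwt ≈ 120 Ω; length ≈ 3.91 cm

Z_qwt = √(Z_0·R_L) = √(75 × 191) = √14320
λ = 0.87·c/f = 0.156 m, so l = λ/4 = 0.0391 m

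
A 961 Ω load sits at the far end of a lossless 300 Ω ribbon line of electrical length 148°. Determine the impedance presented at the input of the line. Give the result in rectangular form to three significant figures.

tan(βl) = tan(148°) = -0.625
Z_in = Z_0·(Z_L + jZ_0·tanβl)/(Z_0 + jZ_L·tanβl)
     = 300·(961 − j187)/(300 − j600)

Z_in ≈ 267 + j347 Ω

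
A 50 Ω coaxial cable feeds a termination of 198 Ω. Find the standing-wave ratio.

VSWR ≈ 3.96

Γ = (198 − 50)/(198 + 50) = 0.597
VSWR = (1 + 0.597)/(1 − 0.597)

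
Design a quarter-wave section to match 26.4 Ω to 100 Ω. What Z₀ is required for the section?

Z_qwt ≈ 51.4 Ω

Z_qwt = √(Z_0·R_L) = √(100 × 26.4) = √2640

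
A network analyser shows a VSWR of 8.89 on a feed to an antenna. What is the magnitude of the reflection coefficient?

|Γ| = (S − 1)/(S + 1) = (8.89 − 1)/(8.89 + 1) = 7.89/9.89

|Γ| ≈ 0.798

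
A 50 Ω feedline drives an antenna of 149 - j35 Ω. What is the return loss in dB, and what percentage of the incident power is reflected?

RL ≈ 5.69 dB; 27% of incident power reflected

Γ = (99 − j35)/(199 − j35), |Γ| = 0.52
RL = −20·log₁₀(0.52) = 5.69 dB
P_refl/P_inc = |Γ|² = 0.27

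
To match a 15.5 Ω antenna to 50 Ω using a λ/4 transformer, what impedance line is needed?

Z_qwt ≈ 27.8 Ω

Z_qwt = √(Z_0·R_L) = √(50 × 15.5) = √775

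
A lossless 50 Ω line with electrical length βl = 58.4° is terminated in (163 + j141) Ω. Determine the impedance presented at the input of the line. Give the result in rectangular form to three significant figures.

Z_in ≈ 14.5 − j40.6 Ω

tan(βl) = tan(58.4°) = 1.63
Z_in = Z_0·(Z_L + jZ_0·tanβl)/(Z_0 + jZ_L·tanβl)
     = 50·(163 + j222)/(-179 + j265)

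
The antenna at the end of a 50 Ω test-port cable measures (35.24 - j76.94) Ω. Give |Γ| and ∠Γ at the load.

Γ ≈ 0.682 ∠ -58.8°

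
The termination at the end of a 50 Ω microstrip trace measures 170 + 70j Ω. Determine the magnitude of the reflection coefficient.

Γ = (Z_L − Z_0)/(Z_L + Z_0) = (120 + j70)/(220 + j70)
|Γ| = 139/231

|Γ| ≈ 0.602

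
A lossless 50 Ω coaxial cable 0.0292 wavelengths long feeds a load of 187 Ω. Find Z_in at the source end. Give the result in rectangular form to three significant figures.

βl = 2π × 0.0292 = 10.5°
tan(βl) = tan(10.5°) = 0.186
Z_in = Z_0·(Z_L + jZ_0·tanβl)/(Z_0 + jZ_L·tanβl)
     = 50·(187 + j9.28)/(50 + j34.7)

Z_in ≈ 131 − j81.3 Ω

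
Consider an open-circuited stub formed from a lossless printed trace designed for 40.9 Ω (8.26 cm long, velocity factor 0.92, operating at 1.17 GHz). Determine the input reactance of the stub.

λ = v/f = 0.92·c / 1.17 GHz = 0.236 m
βl = 2π·l/λ = 2π × 0.35 = 126°
tan(βl) = -1.37
For an open-circuited stub, Z_in = −jZ_0·cot(βl) = −jZ_0/tan(βl)

X_in ≈ 29.8 Ω (inductive)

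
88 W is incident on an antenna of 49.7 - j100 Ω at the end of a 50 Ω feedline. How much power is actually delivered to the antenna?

|Γ| = |(-0.3 − j100)/(99.7 − j100)| = 0.708
|Γ|² = 0.502
P_refl = |Γ|²·P_inc = 44.1 W, P_del = (1 − |Γ|²)·P_inc = 43.9 W

P_delivered ≈ 43.9 W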